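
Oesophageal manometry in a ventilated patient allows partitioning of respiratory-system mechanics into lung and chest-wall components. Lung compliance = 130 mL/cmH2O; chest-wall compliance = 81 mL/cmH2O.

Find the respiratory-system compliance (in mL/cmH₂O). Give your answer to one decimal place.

Lung and chest wall are elastances in series: 1/Crs = 1/CL + 1/Ccw.
1/Crs = 1/130 + 1/81 = 0.02004.
Crs = 49.9 mL/cmH2O.

49.9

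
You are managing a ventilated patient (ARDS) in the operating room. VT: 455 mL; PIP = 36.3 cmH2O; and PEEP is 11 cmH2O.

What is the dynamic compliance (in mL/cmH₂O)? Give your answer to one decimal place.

Dynamic compliance = Vt / (PIP − PEEP) = 455 / (36.3 − 11) = 455 / 25.3 = 17.984 mL/cmH2O.

18.0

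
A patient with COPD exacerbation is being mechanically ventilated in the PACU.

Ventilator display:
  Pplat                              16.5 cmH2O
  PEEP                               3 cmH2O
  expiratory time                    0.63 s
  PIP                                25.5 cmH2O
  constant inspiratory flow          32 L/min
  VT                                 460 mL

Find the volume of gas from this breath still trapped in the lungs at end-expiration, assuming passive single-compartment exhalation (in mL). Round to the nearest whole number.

154

Flow: 32 L/min ÷ 60 = 0.5333 L/s.
R = (PIP − Pplat)/V̇ = (25.5 − 16.5) / 0.5333 = 9.0/0.5333 = 16.876 cmH2O·s/L.
C = Vt/(Pplat − PEEP) = 460.0 / (16.5 − 3) = 460.0/13.5 = 34.074 mL/cmH2O.
τ = R × C = 16.876 × 0.03407 L/cmH2O = 0.575 s.
Fraction remaining = e^(−Te/τ) = e^(−0.63/0.575) = 0.3343.
Trapped volume = 460.0 × 0.3343 = 153.78 mL.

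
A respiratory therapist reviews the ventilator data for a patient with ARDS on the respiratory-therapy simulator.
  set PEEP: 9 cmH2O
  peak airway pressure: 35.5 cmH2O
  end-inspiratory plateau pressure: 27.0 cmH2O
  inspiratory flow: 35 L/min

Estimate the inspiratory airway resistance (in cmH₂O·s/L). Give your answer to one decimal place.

14.6

Flow: 35 L/min ÷ 60 = 0.5833 L/s.
Raw = (PIP − Pplat) / flow = (35.5 − 27.0) / 0.5833 = 8.5 / 0.5833 = 14.572 cmH2O·s/L.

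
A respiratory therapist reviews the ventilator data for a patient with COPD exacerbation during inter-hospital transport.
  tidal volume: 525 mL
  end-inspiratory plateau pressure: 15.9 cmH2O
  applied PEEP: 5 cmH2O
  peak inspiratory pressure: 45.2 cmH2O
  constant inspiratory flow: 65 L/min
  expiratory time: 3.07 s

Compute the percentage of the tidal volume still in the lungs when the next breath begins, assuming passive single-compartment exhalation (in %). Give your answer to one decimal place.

9.5

Flow: 65 L/min ÷ 60 = 1.0833 L/s.
R = (PIP − Pplat)/V̇ = (45.2 − 15.9) / 1.0833 = 29.3/1.0833 = 27.047 cmH2O·s/L.
C = Vt/(Pplat − PEEP) = 525.0 / (15.9 − 5) = 525.0/10.9 = 48.165 mL/cmH2O.
τ = R × C = 27.047 × 0.04817 L/cmH2O = 1.303 s.
Fraction remaining at end-expiration = e^(−Te/τ) = e^(−3.07/1.303) = 0.09479 → 9.479%.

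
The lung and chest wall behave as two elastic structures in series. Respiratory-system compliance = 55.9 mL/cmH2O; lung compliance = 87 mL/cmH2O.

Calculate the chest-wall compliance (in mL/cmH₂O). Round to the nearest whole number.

156

1/Ccw = 1/Crs − 1/CL.
1/Ccw = 1/55.9 − 1/87 = 0.006395.
Ccw = 156.37 mL/cmH2O.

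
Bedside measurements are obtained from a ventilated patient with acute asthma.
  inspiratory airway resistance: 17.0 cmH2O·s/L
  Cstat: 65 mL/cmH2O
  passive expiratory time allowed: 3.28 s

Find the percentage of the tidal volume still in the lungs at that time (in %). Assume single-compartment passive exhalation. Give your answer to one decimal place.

5.1

τ = R × C = 17.0 × 65 mL/cmH2O = 17.0 × 0.065 L/cmH2O = 1.105 s.
Passive exhalation: V(t)/V₀ = e^(−t/τ) = e^(−3.28/1.105) = 0.05139.
Fraction remaining = 0.05139 → 5.139%.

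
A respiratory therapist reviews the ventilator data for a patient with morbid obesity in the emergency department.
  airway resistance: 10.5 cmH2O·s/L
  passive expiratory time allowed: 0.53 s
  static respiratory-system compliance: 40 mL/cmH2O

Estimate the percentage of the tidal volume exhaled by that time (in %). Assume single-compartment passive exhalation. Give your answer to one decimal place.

71.7

τ = R × C = 10.5 × 40 mL/cmH2O = 10.5 × 0.040 L/cmH2O = 0.42 s.
Passive exhalation: V(t)/V₀ = e^(−t/τ) = e^(−0.53/0.42) = 0.2831.
Fraction exhaled = 1 − 0.2831 = 0.7169 → 71.69%.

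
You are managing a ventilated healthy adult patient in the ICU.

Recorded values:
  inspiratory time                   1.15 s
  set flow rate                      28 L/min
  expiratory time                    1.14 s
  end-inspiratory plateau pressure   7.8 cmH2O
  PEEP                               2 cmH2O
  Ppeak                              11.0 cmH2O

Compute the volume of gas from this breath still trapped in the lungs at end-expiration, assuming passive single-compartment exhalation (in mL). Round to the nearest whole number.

89

Flow: 28 L/min ÷ 60 = 0.4667 L/s.
Vt = flow × Ti = 0.4667 L/s × 1.15 s × 1000 mL/L = 536.71 mL.
R = (PIP − Pplat)/V̇ = (11.0 − 7.8) / 0.4667 = 3.2/0.4667 = 6.857 cmH2O·s/L.
C = Vt/(Pplat − PEEP) = 536.71 / (7.8 − 2) = 536.71/5.8 = 92.536 mL/cmH2O.
τ = R × C = 6.857 × 0.09254 L/cmH2O = 0.6345 s.
Fraction remaining = e^(−Te/τ) = e^(−1.14/0.6345) = 0.1658.
Trapped volume = 536.71 × 0.1658 = 88.987 mL.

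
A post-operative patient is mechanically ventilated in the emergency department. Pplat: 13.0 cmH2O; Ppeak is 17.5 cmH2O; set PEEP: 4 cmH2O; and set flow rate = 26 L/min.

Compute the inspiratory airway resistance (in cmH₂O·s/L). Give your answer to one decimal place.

10.4

Flow: 26 L/min ÷ 60 = 0.4333 L/s.
Raw = (PIP − Pplat) / flow = (17.5 − 13.0) / 0.4333 = 4.5 / 0.4333 = 10.385 cmH2O·s/L.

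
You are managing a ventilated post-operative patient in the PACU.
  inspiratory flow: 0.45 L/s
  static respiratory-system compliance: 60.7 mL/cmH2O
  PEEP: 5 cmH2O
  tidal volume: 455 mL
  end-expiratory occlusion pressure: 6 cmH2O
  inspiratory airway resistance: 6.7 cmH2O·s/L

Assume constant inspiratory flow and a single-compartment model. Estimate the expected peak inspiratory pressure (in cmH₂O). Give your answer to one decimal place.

16.5

Total PEEP = 6 cmH2O (set 5 + intrinsic 1); this is the baseline alveolar pressure.
Equation of motion (constant flow): PIP = Vt/C + R·V̇ + PEEP.
PIP = 455/60.7 + 6.7×0.45 + 6 = 7.496 + 3.015 + 6 = 16.511 cmH2O.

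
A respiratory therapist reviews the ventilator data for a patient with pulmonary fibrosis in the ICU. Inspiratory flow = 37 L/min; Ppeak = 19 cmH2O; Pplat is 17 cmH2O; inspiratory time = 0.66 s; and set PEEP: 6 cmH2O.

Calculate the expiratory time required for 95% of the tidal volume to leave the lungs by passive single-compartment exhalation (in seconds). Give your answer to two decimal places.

Flow: 37 L/min ÷ 60 = 0.6167 L/s.
Vt = flow × Ti = 0.6167 L/s × 0.66 s × 1000 mL/L = 407.02 mL.
R = (PIP − Pplat)/V̇ = (19 − 17) / 0.6167 = 2.0/0.6167 = 3.243 cmH2O·s/L.
C = Vt/(Pplat − PEEP) = 407.02 / (17 − 6) = 407.02/11.0 = 37.002 mL/cmH2O.
τ = R × C = 3.243 × 0.037 L/cmH2O = 0.12 s.
t = −τ·ln(1 − 0.95) = −0.12·ln(0.05) = 0.3595 s.

0.36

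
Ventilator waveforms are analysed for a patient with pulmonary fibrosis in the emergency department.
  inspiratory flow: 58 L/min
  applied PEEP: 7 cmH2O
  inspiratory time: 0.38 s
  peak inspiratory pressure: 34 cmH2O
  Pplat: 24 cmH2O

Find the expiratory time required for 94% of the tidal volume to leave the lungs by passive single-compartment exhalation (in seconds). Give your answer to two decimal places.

0.63

Flow: 58 L/min ÷ 60 = 0.9667 L/s.
Vt = flow × Ti = 0.9667 L/s × 0.38 s × 1000 mL/L = 367.35 mL.
R = (PIP − Pplat)/V̇ = (34 − 24) / 0.9667 = 10.0/0.9667 = 10.344 cmH2O·s/L.
C = Vt/(Pplat − PEEP) = 367.35 / (24 − 7) = 367.35/17.0 = 21.609 mL/cmH2O.
τ = R × C = 10.344 × 0.02161 L/cmH2O = 0.2235 s.
t = −τ·ln(1 − 0.94) = −0.2235·ln(0.06) = 0.6288 s.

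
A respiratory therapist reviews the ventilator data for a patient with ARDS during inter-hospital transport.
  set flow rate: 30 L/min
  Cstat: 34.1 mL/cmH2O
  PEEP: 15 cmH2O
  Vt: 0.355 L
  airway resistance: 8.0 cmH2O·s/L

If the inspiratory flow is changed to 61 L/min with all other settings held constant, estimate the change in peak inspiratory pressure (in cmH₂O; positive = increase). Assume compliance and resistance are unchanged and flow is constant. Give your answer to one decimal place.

Flow: 30 L/min ÷ 60 = 0.5 L/s.
New flow: 61 L/min ÷ 60 = 1.0167 L/s.
PIP = Vt/C + R·V̇ + PEEP (constant-flow equation of motion).
Only the resistive term changes: ΔPIP = R × ΔV̇ = 8.0 × (1.0167 − 0.5) = 8.0 × 0.5167 = 4.134 cmH2O.

4.1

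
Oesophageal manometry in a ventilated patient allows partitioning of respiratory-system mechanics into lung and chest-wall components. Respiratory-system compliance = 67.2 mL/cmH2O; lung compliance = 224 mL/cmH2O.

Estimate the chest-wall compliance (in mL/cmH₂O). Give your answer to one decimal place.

96.0

1/Ccw = 1/Crs − 1/CL.
1/Ccw = 1/67.2 − 1/224 = 0.01042.
Ccw = 95.969 mL/cmH2O.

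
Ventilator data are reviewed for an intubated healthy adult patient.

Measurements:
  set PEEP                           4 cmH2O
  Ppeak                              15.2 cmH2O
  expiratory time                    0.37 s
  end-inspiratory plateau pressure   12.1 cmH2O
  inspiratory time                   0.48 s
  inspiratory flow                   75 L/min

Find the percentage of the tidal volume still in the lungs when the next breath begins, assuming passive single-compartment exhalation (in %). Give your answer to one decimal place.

Flow: 75 L/min ÷ 60 = 1.25 L/s.
Vt = flow × Ti = 1.25 L/s × 0.48 s × 1000 mL/L = 600.0 mL.
R = (PIP − Pplat)/V̇ = (15.2 − 12.1) / 1.25 = 3.1/1.25 = 2.48 cmH2O·s/L.
C = Vt/(Pplat − PEEP) = 600.0 / (12.1 − 4) = 600.0/8.1 = 74.074 mL/cmH2O.
τ = R × C = 2.48 × 0.07407 L/cmH2O = 0.1837 s.
Fraction remaining at end-expiration = e^(−Te/τ) = e^(−0.37/0.1837) = 0.1334 → 13.34%.

13.3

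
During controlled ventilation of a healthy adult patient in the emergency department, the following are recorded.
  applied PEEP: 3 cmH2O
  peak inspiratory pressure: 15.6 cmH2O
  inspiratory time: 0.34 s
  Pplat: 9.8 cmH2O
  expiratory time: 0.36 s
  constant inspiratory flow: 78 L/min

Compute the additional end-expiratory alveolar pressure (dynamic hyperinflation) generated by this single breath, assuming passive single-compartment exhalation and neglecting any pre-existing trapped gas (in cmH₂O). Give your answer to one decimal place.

2.0

Flow: 78 L/min ÷ 60 = 1.3 L/s.
Vt = flow × Ti = 1.3 L/s × 0.34 s × 1000 mL/L = 442.0 mL.
R = (PIP − Pplat)/V̇ = (15.6 − 9.8) / 1.3 = 5.8/1.3 = 4.462 cmH2O·s/L.
C = Vt/(Pplat − PEEP) = 442.0 / (9.8 − 3) = 442.0/6.8 = 65.0 mL/cmH2O.
τ = R × C = 4.462 × 0.065 L/cmH2O = 0.29 s.
Fraction remaining = e^(−Te/τ) = e^(−0.36/0.29) = 0.289; trapped volume = 442.0 × 0.289 = 127.74 mL.
Additional alveolar pressure from trapping ≈ V_trapped / C = 127.74 / 65.0 = 1.965 cmH2O.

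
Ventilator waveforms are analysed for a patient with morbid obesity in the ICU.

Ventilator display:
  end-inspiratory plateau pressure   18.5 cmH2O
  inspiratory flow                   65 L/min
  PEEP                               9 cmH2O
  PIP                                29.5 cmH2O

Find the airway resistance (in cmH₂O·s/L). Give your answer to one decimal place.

10.2

Flow: 65 L/min ÷ 60 = 1.0833 L/s.
Raw = (PIP − Pplat) / flow = (29.5 − 18.5) / 1.0833 = 11.0 / 1.0833 = 10.154 cmH2O·s/L.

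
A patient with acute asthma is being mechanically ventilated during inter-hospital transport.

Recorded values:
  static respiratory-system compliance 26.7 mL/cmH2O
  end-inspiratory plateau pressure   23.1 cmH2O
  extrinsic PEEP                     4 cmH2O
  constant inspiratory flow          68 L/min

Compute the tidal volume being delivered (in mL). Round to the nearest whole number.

Vt = Cstat × (Pplat − PEEP) = 26.7 × (23.1 − 4) = 26.7 × 19.1 = 509.97 mL.

510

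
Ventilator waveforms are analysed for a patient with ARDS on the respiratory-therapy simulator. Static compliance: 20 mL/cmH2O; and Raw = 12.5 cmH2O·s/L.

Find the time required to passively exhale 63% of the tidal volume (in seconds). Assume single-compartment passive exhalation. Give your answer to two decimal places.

0.25

τ = R × C = 12.5 × 20 mL/cmH2O = 12.5 × 0.020 L/cmH2O = 0.25 s.
Exhaled fraction f = 1 − e^(−t/τ) → t = −τ·ln(1 − f) = −0.25·ln(0.37) = 0.2486 s.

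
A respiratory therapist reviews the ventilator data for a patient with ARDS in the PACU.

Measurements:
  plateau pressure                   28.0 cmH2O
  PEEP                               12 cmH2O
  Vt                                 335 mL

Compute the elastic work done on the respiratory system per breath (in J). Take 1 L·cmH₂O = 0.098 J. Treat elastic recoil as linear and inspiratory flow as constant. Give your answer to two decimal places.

Elastic work ≈ ½ × (Pplat − PEEP) × Vt = 0.5 × (28.0 − 12) × 0.335 L = 0.5 × 16.0 × 0.335 = 2.68 L·cmH2O.
× 0.098 J/(L·cmH2O) → 0.2626 J.

0.26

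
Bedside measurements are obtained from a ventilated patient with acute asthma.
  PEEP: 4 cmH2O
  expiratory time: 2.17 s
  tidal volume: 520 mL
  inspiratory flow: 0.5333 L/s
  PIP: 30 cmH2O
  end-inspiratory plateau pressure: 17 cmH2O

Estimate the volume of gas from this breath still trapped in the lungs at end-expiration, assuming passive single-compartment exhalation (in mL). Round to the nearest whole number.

R = (PIP − Pplat)/V̇ = (30 − 17) / 0.5333 = 13.0/0.5333 = 24.377 cmH2O·s/L.
C = Vt/(Pplat − PEEP) = 520.0 / (17 − 4) = 520.0/13.0 = 40.0 mL/cmH2O.
τ = R × C = 24.377 × 0.04 L/cmH2O = 0.9751 s.
Fraction remaining = e^(−Te/τ) = e^(−2.17/0.9751) = 0.108.
Trapped volume = 520.0 × 0.108 = 56.16 mL.

56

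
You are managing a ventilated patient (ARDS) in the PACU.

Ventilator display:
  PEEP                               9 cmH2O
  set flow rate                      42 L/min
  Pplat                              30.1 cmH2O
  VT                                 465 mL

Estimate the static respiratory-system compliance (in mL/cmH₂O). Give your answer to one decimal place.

22.0

Cstat = Vt / (Pplat − PEEP) = 465 / (30.1 − 9) = 465 / 21.1 = 22.038 mL/cmH2O.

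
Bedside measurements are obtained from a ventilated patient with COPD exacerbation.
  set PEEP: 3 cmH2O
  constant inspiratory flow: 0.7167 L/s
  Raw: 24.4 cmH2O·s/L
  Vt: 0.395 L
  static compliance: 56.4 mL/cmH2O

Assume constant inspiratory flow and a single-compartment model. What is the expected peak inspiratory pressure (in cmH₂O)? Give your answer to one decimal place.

Equation of motion (constant flow): PIP = Vt/C + R·V̇ + PEEP.
PIP = 395/56.4 + 24.4×0.7167 + 3 = 7.004 + 17.487 + 3 = 27.491 cmH2O.

27.5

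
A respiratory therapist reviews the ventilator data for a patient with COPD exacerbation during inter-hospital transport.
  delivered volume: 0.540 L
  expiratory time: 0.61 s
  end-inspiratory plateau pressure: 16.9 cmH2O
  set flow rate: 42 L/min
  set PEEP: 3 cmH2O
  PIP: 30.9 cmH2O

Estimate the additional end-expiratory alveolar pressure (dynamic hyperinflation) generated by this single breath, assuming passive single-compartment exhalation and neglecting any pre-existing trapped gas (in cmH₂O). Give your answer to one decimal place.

Flow: 42 L/min ÷ 60 = 0.7 L/s.
R = (PIP − Pplat)/V̇ = (30.9 − 16.9) / 0.7 = 14.0/0.7 = 20.0 cmH2O·s/L.
C = Vt/(Pplat − PEEP) = 540.0 / (16.9 − 3) = 540.0/13.9 = 38.849 mL/cmH2O.
τ = R × C = 20.0 × 0.03885 L/cmH2O = 0.777 s.
Fraction remaining = e^(−Te/τ) = e^(−0.61/0.777) = 0.4561; trapped volume = 540.0 × 0.4561 = 246.29 mL.
Additional alveolar pressure from trapping ≈ V_trapped / C = 246.29 / 38.849 = 6.34 cmH2O.

6.3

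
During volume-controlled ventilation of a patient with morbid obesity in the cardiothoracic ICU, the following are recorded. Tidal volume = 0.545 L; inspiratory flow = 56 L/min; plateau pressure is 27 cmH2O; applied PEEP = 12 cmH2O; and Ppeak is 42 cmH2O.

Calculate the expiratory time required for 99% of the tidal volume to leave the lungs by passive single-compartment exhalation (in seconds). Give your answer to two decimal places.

2.69

Flow: 56 L/min ÷ 60 = 0.9333 L/s.
R = (PIP − Pplat)/V̇ = (42 − 27) / 0.9333 = 15.0/0.9333 = 16.072 cmH2O·s/L.
C = Vt/(Pplat − PEEP) = 545.0 / (27 − 12) = 545.0/15.0 = 36.333 mL/cmH2O.
τ = R × C = 16.072 × 0.03633 L/cmH2O = 0.5839 s.
t = −τ·ln(1 − 0.99) = −0.5839·ln(0.01) = 2.689 s.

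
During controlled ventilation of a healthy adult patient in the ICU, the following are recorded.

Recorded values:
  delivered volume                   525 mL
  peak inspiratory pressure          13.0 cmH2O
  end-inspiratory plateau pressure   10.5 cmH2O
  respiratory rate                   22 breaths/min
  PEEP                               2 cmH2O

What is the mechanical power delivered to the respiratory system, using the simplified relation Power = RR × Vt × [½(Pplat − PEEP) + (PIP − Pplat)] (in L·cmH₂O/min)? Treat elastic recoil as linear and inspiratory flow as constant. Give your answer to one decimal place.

Per-breath work = Vt × [½(Pplat−PEEP) + (PIP−Pplat)] = 0.525 × [0.5×8.5 + 2.5] = 0.525 × 6.75 = 3.544 L·cmH2O.
Power = 22 × 3.544 = 77.968 L·cmH2O/min.

78.0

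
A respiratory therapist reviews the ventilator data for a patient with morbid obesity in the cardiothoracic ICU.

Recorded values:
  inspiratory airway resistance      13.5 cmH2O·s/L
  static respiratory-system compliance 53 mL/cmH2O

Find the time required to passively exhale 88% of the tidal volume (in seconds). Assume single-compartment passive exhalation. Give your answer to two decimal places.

τ = R × C = 13.5 × 53 mL/cmH2O = 13.5 × 0.053 L/cmH2O = 0.7155 s.
Exhaled fraction f = 1 − e^(−t/τ) → t = −τ·ln(1 − f) = −0.7155·ln(0.12) = 1.517 s.

1.52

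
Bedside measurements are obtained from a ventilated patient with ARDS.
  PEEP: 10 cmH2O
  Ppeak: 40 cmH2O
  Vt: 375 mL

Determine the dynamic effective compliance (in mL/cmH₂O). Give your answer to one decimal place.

12.5

Dynamic compliance = Vt / (PIP − PEEP) = 375 / (40 − 10) = 375 / 30.0 = 12.5 mL/cmH2O.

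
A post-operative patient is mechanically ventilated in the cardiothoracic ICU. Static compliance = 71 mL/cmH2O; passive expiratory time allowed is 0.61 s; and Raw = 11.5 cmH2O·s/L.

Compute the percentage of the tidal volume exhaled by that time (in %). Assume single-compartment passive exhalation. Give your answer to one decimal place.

52.6

τ = R × C = 11.5 × 71 mL/cmH2O = 11.5 × 0.071 L/cmH2O = 0.8165 s.
Passive exhalation: V(t)/V₀ = e^(−t/τ) = e^(−0.61/0.8165) = 0.4737.
Fraction exhaled = 1 − 0.4737 = 0.5263 → 52.63%.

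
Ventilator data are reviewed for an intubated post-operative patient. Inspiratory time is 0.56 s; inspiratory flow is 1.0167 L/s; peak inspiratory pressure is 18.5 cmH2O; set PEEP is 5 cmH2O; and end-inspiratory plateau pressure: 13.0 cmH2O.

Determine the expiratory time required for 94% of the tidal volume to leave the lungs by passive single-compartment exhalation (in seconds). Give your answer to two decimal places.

1.08

Vt = flow × Ti = 1.0167 L/s × 0.56 s × 1000 mL/L = 569.35 mL.
R = (PIP − Pplat)/V̇ = (18.5 − 13.0) / 1.0167 = 5.5/1.0167 = 5.41 cmH2O·s/L.
C = Vt/(Pplat − PEEP) = 569.35 / (13.0 − 5) = 569.35/8.0 = 71.169 mL/cmH2O.
τ = R × C = 5.41 × 0.07117 L/cmH2O = 0.385 s.
t = −τ·ln(1 − 0.94) = −0.385·ln(0.06) = 1.083 s.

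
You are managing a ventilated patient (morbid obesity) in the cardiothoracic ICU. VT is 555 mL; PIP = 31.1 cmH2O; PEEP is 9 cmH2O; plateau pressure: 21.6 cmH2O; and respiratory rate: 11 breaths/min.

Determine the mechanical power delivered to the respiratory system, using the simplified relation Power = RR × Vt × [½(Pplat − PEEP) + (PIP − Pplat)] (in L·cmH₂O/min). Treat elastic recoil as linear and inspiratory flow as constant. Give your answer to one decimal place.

96.5

Per-breath work = Vt × [½(Pplat−PEEP) + (PIP−Pplat)] = 0.555 × [0.5×12.6 + 9.5] = 0.555 × 15.8 = 8.769 L·cmH2O.
Power = 11 × 8.769 = 96.459 L·cmH2O/min.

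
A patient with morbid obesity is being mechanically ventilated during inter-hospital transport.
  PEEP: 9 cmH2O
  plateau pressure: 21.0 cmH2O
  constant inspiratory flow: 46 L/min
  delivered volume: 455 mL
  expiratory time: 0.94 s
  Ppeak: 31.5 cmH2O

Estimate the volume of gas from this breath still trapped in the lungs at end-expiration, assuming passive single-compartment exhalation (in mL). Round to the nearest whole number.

74

Flow: 46 L/min ÷ 60 = 0.7667 L/s.
R = (PIP − Pplat)/V̇ = (31.5 − 21.0) / 0.7667 = 10.5/0.7667 = 13.695 cmH2O·s/L.
C = Vt/(Pplat − PEEP) = 455.0 / (21.0 − 9) = 455.0/12.0 = 37.917 mL/cmH2O.
τ = R × C = 13.695 × 0.03792 L/cmH2O = 0.5193 s.
Fraction remaining = e^(−Te/τ) = e^(−0.94/0.5193) = 0.1636.
Trapped volume = 455.0 × 0.1636 = 74.438 mL.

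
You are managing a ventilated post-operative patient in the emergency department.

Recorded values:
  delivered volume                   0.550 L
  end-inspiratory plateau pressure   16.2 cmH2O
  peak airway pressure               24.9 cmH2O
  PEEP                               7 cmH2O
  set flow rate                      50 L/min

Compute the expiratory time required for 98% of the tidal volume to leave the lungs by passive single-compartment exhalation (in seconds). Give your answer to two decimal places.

Flow: 50 L/min ÷ 60 = 0.8333 L/s.
R = (PIP − Pplat)/V̇ = (24.9 − 16.2) / 0.8333 = 8.7/0.8333 = 10.44 cmH2O·s/L.
C = Vt/(Pplat − PEEP) = 550.0 / (16.2 − 7) = 550.0/9.2 = 59.783 mL/cmH2O.
τ = R × C = 10.44 × 0.05978 L/cmH2O = 0.6241 s.
t = −τ·ln(1 − 0.98) = −0.6241·ln(0.02) = 2.441 s.

2.44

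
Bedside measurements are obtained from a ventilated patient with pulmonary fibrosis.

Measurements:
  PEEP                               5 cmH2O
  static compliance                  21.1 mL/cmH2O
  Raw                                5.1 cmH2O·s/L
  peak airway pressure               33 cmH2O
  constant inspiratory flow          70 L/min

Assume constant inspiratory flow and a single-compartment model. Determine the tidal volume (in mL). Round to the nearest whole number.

Flow: 70 L/min ÷ 60 = 1.1667 L/s.
Equation of motion (constant flow): PIP = Vt/C + R·V̇ + PEEP.
Vt/C = PIP − R·V̇ − PEEP = 33 − 5.95 − 5 = 22.05 cmH2O.
Vt = C × 22.05 = 21.1 × 22.05 = 465.26 mL.

465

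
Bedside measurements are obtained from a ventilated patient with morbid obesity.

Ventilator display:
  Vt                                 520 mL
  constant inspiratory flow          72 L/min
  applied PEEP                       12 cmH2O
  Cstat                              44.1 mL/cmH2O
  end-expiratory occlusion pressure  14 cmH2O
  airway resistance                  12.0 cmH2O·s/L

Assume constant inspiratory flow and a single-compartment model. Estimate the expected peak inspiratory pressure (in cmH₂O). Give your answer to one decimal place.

Flow: 72 L/min ÷ 60 = 1.2 L/s.
Total PEEP = 14 cmH2O (set 12 + intrinsic 2); this is the baseline alveolar pressure.
Equation of motion (constant flow): PIP = Vt/C + R·V̇ + PEEP.
PIP = 520/44.1 + 12.0×1.2 + 14 = 11.791 + 14.4 + 14 = 40.191 cmH2O.

40.2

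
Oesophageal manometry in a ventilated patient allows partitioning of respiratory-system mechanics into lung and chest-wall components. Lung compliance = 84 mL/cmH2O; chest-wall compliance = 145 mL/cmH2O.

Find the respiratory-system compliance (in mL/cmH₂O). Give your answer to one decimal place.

Lung and chest wall are elastances in series: 1/Crs = 1/CL + 1/Ccw.
1/Crs = 1/84 + 1/145 = 0.0188.
Crs = 53.191 mL/cmH2O.

53.2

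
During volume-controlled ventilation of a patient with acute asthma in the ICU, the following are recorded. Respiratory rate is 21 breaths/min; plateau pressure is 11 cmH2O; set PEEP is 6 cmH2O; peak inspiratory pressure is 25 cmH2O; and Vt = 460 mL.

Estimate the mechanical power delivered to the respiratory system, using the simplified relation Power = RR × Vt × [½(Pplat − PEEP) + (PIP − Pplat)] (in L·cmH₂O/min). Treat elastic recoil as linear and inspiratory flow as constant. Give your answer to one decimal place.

Per-breath work = Vt × [½(Pplat−PEEP) + (PIP−Pplat)] = 0.460 × [0.5×5.0 + 14.0] = 0.460 × 16.5 = 7.59 L·cmH2O.
Power = 21 × 7.59 = 159.39 L·cmH2O/min.

159.4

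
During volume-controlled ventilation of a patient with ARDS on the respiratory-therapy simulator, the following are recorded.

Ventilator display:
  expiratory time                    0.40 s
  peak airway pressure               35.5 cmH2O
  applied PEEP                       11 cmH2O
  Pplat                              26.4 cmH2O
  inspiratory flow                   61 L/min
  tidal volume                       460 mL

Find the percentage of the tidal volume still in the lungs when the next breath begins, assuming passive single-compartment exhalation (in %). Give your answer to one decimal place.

22.4

Flow: 61 L/min ÷ 60 = 1.0167 L/s.
R = (PIP − Pplat)/V̇ = (35.5 − 26.4) / 1.0167 = 9.1/1.0167 = 8.951 cmH2O·s/L.
C = Vt/(Pplat − PEEP) = 460.0 / (26.4 − 11) = 460.0/15.4 = 29.87 mL/cmH2O.
τ = R × C = 8.951 × 0.02987 L/cmH2O = 0.2674 s.
Fraction remaining at end-expiration = e^(−Te/τ) = e^(−0.40/0.2674) = 0.224 → 22.4%.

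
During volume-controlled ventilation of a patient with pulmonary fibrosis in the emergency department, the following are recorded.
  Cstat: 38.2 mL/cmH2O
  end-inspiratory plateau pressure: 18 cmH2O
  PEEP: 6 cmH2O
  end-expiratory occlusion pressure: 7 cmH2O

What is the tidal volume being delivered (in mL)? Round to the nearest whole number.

End-expiratory occlusion gives total PEEP = 7 cmH2O (intrinsic PEEP = 7 − 6 = 1). Use total PEEP for the elastic gradient.
Vt = Cstat × (Pplat − PEEPtotal) = 38.2 × (18 − 7) = 38.2 × 11.0 = 420.2 mL.

420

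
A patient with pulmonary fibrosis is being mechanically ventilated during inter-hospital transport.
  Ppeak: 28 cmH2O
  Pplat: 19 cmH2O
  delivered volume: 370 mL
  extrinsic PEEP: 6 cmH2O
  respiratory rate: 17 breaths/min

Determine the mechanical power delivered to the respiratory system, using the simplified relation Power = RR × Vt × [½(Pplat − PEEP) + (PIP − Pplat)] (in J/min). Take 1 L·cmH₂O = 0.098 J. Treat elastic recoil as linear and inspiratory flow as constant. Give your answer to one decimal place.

Per-breath work = Vt × [½(Pplat−PEEP) + (PIP−Pplat)] = 0.370 × [0.5×13.0 + 9.0] = 0.370 × 15.5 = 5.735 L·cmH2O.
Power = 17 × 5.735 = 97.495 L·cmH2O/min.
× 0.098 J/(L·cmH2O) → 9.555 J/min.

9.6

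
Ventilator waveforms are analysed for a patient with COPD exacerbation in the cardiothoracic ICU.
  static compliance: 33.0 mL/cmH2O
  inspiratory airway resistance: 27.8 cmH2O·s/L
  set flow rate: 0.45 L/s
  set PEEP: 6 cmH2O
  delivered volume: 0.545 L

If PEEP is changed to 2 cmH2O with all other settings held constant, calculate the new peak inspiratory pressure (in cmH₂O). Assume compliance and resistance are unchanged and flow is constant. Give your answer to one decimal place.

PIP = Vt/C + R·V̇ + PEEP (constant-flow equation of motion).
Only the baseline term changes: ΔPIP = ΔPEEP = 2 − 6 = -4.0 cmH2O.
Original PIP = 545/33.0 + 27.8×0.45 + 6 = 35.025 cmH2O; new PIP = 35.025 + (-4.0) = 31.025 cmH2O.

31.0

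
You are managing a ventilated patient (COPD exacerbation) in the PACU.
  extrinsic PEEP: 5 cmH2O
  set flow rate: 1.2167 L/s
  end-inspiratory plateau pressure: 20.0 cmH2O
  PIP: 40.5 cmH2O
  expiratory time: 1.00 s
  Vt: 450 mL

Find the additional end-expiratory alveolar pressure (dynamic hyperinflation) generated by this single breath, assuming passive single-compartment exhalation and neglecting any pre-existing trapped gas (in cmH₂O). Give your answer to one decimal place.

R = (PIP − Pplat)/V̇ = (40.5 − 20.0) / 1.2167 = 20.5/1.2167 = 16.849 cmH2O·s/L.
C = Vt/(Pplat − PEEP) = 450.0 / (20.0 − 5) = 450.0/15.0 = 30.0 mL/cmH2O.
τ = R × C = 16.849 × 0.03 L/cmH2O = 0.5055 s.
Fraction remaining = e^(−Te/τ) = e^(−1.00/0.5055) = 0.1383; trapped volume = 450.0 × 0.1383 = 62.235 mL.
Additional alveolar pressure from trapping ≈ V_trapped / C = 62.235 / 30.0 = 2.075 cmH2O.

2.1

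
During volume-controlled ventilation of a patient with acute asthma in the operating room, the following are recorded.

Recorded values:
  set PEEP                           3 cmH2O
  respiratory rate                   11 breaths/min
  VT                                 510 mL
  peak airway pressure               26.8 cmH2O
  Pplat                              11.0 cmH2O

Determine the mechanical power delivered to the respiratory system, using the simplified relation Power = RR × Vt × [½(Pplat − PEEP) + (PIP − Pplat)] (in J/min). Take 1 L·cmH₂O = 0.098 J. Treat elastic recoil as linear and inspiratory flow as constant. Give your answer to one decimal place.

Per-breath work = Vt × [½(Pplat−PEEP) + (PIP−Pplat)] = 0.510 × [0.5×8.0 + 15.8] = 0.510 × 19.8 = 10.098 L·cmH2O.
Power = 11 × 10.098 = 111.08 L·cmH2O/min.
× 0.098 J/(L·cmH2O) → 10.886 J/min.

10.9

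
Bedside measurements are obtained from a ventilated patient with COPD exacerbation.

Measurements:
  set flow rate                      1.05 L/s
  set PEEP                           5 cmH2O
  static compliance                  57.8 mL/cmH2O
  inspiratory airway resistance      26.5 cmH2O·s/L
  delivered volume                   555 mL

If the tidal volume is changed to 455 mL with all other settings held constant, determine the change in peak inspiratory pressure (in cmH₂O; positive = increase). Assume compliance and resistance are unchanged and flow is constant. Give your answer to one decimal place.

PIP = Vt/C + R·V̇ + PEEP (constant-flow equation of motion).
Only the elastic term changes: ΔPIP = ΔVt / C = (455 − 555) / 57.8 = -1.73 cmH2O.

-1.7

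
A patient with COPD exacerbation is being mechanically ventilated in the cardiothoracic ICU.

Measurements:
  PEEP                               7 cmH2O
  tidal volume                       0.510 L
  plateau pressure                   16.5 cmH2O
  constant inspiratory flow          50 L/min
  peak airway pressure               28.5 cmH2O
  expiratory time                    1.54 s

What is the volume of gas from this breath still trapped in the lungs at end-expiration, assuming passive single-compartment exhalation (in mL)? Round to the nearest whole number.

Flow: 50 L/min ÷ 60 = 0.8333 L/s.
R = (PIP − Pplat)/V̇ = (28.5 − 16.5) / 0.8333 = 12.0/0.8333 = 14.401 cmH2O·s/L.
C = Vt/(Pplat − PEEP) = 510.0 / (16.5 − 7) = 510.0/9.5 = 53.684 mL/cmH2O.
τ = R × C = 14.401 × 0.05368 L/cmH2O = 0.773 s.
Fraction remaining = e^(−Te/τ) = e^(−1.54/0.773) = 0.1364.
Trapped volume = 510.0 × 0.1364 = 69.564 mL.

70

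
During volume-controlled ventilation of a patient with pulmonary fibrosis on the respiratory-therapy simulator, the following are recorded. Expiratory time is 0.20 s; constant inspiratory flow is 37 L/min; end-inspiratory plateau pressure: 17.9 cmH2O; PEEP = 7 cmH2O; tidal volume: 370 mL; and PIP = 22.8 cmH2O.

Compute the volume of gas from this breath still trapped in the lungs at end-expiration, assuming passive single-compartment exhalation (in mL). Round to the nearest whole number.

Flow: 37 L/min ÷ 60 = 0.6167 L/s.
R = (PIP − Pplat)/V̇ = (22.8 − 17.9) / 0.6167 = 4.9/0.6167 = 7.946 cmH2O·s/L.
C = Vt/(Pplat − PEEP) = 370.0 / (17.9 − 7) = 370.0/10.9 = 33.945 mL/cmH2O.
τ = R × C = 7.946 × 0.03395 L/cmH2O = 0.2698 s.
Fraction remaining = e^(−Te/τ) = e^(−0.20/0.2698) = 0.4765.
Trapped volume = 370.0 × 0.4765 = 176.31 mL.

176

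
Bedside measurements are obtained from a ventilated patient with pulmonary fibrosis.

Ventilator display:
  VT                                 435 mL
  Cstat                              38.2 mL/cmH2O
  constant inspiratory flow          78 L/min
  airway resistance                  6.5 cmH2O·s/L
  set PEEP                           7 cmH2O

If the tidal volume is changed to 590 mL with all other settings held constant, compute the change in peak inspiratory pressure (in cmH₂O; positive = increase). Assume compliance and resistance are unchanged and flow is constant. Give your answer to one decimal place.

4.1

PIP = Vt/C + R·V̇ + PEEP (constant-flow equation of motion).
Only the elastic term changes: ΔPIP = ΔVt / C = (590 − 435) / 38.2 = 4.058 cmH2O.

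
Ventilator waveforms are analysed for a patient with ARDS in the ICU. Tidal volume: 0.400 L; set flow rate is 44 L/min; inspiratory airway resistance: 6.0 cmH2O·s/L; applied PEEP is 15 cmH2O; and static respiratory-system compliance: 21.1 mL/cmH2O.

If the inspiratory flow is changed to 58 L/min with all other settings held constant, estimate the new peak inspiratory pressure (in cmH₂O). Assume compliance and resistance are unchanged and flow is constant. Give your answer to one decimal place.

Flow: 44 L/min ÷ 60 = 0.7333 L/s.
New flow: 58 L/min ÷ 60 = 0.9667 L/s.
PIP = Vt/C + R·V̇ + PEEP (constant-flow equation of motion).
Only the resistive term changes: ΔPIP = R × ΔV̇ = 6.0 × (0.9667 − 0.7333) = 6.0 × 0.2334 = 1.4 cmH2O.
Original PIP = 400/21.1 + 6.0×0.7333 + 15 = 38.357 cmH2O; new PIP = 38.357 + (1.4) = 39.757 cmH2O.

39.8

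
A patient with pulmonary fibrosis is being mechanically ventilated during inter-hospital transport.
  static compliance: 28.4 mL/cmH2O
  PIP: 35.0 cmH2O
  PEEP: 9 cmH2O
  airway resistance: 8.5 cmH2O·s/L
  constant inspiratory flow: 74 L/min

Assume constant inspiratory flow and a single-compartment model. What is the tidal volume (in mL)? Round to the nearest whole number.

441

Flow: 74 L/min ÷ 60 = 1.2333 L/s.
Equation of motion (constant flow): PIP = Vt/C + R·V̇ + PEEP.
Vt/C = PIP − R·V̇ − PEEP = 35.0 − 10.483 − 9 = 15.517 cmH2O.
Vt = C × 15.517 = 28.4 × 15.517 = 440.68 mL.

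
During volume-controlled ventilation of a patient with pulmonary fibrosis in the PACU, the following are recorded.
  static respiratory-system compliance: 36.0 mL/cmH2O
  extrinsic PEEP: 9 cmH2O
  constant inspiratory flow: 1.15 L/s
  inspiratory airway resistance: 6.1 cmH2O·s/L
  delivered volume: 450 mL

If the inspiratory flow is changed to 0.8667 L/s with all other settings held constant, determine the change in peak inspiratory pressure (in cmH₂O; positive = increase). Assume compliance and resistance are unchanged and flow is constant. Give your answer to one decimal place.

PIP = Vt/C + R·V̇ + PEEP (constant-flow equation of motion).
Only the resistive term changes: ΔPIP = R × ΔV̇ = 6.1 × (0.8667 − 1.15) = 6.1 × -0.2833 = -1.728 cmH2O.

-1.7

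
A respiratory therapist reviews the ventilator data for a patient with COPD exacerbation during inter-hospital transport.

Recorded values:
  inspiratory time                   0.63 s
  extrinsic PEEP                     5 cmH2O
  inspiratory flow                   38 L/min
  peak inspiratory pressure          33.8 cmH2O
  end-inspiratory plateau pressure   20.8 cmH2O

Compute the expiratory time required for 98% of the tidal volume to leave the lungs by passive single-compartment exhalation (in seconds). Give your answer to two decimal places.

Flow: 38 L/min ÷ 60 = 0.6333 L/s.
Vt = flow × Ti = 0.6333 L/s × 0.63 s × 1000 mL/L = 398.98 mL.
R = (PIP − Pplat)/V̇ = (33.8 − 20.8) / 0.6333 = 13.0/0.6333 = 20.527 cmH2O·s/L.
C = Vt/(Pplat − PEEP) = 398.98 / (20.8 − 5) = 398.98/15.8 = 25.252 mL/cmH2O.
τ = R × C = 20.527 × 0.02525 L/cmH2O = 0.5183 s.
t = −τ·ln(1 − 0.98) = −0.5183·ln(0.02) = 2.028 s.

2.03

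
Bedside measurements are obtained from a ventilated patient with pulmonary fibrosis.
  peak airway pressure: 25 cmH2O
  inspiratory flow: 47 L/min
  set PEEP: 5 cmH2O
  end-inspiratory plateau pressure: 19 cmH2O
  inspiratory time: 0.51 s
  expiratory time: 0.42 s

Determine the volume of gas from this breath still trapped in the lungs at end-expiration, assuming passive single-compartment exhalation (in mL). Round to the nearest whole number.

58

Flow: 47 L/min ÷ 60 = 0.7833 L/s.
Vt = flow × Ti = 0.7833 L/s × 0.51 s × 1000 mL/L = 399.48 mL.
R = (PIP − Pplat)/V̇ = (25 − 19) / 0.7833 = 6.0/0.7833 = 7.66 cmH2O·s/L.
C = Vt/(Pplat − PEEP) = 399.48 / (19 − 5) = 399.48/14.0 = 28.534 mL/cmH2O.
τ = R × C = 7.66 × 0.02853 L/cmH2O = 0.2185 s.
Fraction remaining = e^(−Te/τ) = e^(−0.42/0.2185) = 0.1463.
Trapped volume = 399.48 × 0.1463 = 58.444 mL.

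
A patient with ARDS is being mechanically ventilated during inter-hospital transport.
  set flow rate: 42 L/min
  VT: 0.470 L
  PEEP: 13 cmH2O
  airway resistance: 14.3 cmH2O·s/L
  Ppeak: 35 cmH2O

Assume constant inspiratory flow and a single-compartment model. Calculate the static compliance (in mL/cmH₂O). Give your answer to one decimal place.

Flow: 42 L/min ÷ 60 = 0.7 L/s.
Equation of motion (constant flow): PIP = Vt/C + R·V̇ + PEEP.
Vt/C = PIP − R·V̇ − PEEP = 35 − 14.3×0.7 − 13 = 35 − 10.01 − 13 = 11.99 cmH2O.
C = Vt / 11.99 = 470 / 11.99 = 39.199 mL/cmH2O.

39.2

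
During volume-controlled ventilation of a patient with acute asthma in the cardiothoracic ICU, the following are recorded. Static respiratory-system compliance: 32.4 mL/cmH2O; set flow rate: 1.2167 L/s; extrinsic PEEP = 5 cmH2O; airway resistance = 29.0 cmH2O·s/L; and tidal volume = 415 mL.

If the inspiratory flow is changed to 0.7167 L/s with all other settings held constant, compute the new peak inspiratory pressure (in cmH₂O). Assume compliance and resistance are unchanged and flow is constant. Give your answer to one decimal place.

PIP = Vt/C + R·V̇ + PEEP (constant-flow equation of motion).
Only the resistive term changes: ΔPIP = R × ΔV̇ = 29.0 × (0.7167 − 1.2167) = 29.0 × -0.5 = -14.5 cmH2O.
Original PIP = 415/32.4 + 29.0×1.2167 + 5 = 53.093 cmH2O; new PIP = 53.093 + (-14.5) = 38.593 cmH2O.

38.6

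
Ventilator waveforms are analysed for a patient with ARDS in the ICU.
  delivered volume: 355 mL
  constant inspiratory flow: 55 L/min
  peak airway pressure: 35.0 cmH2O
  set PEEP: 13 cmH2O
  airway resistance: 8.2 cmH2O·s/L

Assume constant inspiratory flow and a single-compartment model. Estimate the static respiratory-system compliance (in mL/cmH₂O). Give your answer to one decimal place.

24.5

Flow: 55 L/min ÷ 60 = 0.9167 L/s.
Equation of motion (constant flow): PIP = Vt/C + R·V̇ + PEEP.
Vt/C = PIP − R·V̇ − PEEP = 35.0 − 8.2×0.9167 − 13 = 35.0 − 7.517 − 13 = 14.483 cmH2O.
C = Vt / 14.483 = 355 / 14.483 = 24.511 mL/cmH2O.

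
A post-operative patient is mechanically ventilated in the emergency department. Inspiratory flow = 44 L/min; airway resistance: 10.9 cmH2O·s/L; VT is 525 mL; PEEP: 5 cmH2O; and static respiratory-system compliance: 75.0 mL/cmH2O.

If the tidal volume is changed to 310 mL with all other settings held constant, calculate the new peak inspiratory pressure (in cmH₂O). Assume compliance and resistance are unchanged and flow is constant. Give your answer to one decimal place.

Flow: 44 L/min ÷ 60 = 0.7333 L/s.
PIP = Vt/C + R·V̇ + PEEP (constant-flow equation of motion).
Only the elastic term changes: ΔPIP = ΔVt / C = (310 − 525) / 75.0 = -2.867 cmH2O.
Original PIP = 525/75.0 + 10.9×0.7333 + 5 = 19.993 cmH2O; new PIP = 19.993 + (-2.867) = 17.126 cmH2O.

17.1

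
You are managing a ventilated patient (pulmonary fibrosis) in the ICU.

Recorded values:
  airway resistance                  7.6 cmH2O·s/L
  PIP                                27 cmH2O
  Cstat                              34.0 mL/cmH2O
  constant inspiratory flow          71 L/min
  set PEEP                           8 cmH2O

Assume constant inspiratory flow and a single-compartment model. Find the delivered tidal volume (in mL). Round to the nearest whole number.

340

Flow: 71 L/min ÷ 60 = 1.1833 L/s.
Equation of motion (constant flow): PIP = Vt/C + R·V̇ + PEEP.
Vt/C = PIP − R·V̇ − PEEP = 27 − 8.993 − 8 = 10.007 cmH2O.
Vt = C × 10.007 = 34.0 × 10.007 = 340.24 mL.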